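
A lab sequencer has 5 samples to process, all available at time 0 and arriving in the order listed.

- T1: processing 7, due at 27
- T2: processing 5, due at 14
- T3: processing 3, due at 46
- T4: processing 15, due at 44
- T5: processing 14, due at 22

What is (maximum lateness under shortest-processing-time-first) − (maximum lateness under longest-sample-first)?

-20

SPT (increasing processing time): T3 T2 T1 T5 T4.
T3: 0→3, due 46, lateness -43
T2: 3→8, due 14, lateness -6
T1: 8→15, due 27, lateness -12
T5: 15→29, due 22, lateness 7
T4: 29→44, due 44, lateness 0
Maximum = 7.
LPT (decreasing processing time): T4 T5 T1 T2 T3.
T4: 0→15, due 44, lateness -29
T5: 15→29, due 22, lateness 7
T1: 29→36, due 27, lateness 9
T2: 36→41, due 14, lateness 27
T3: 41→44, due 46, lateness -2
Maximum = 27.
Difference = 7 − 27 = -20.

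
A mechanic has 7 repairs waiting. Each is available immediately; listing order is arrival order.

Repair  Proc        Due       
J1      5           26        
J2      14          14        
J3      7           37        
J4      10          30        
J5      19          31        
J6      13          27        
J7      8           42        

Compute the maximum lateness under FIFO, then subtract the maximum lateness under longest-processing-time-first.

-9

FIFO (arrival order): J1 J2 J3 J4 J5 J6 J7.
J1: 0→5, due 26, lateness -21
J2: 5→19, due 14, lateness 5
J3: 19→26, due 37, lateness -11
J4: 26→36, due 30, lateness 6
J5: 36→55, due 31, lateness 24
J6: 55→68, due 27, lateness 41
J7: 68→76, due 42, lateness 34
Maximum = 41.
LPT (decreasing processing time): J5 J2 J6 J4 J7 J3 J1.
J5: 0→19, due 31, lateness -12
J2: 19→33, due 14, lateness 19
J6: 33→46, due 27, lateness 19
J4: 46→56, due 30, lateness 26
J7: 56→64, due 42, lateness 22
J3: 64→71, due 37, lateness 34
J1: 71→76, due 26, lateness 50
Maximum = 50.
Difference = 41 − 50 = -9.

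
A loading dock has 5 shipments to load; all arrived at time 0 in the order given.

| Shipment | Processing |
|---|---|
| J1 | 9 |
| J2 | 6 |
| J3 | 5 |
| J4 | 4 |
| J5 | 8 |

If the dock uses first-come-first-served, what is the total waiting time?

FIFO (arrival order): J1 J2 J3 J4 J5.
J1: waits 0, runs 0→9
J2: waits 9, runs 9→15
J3: waits 15, runs 15→20
J4: waits 20, runs 20→24
J5: waits 24, runs 24→32
Sum = 0+9+15+20+24 = 68.

68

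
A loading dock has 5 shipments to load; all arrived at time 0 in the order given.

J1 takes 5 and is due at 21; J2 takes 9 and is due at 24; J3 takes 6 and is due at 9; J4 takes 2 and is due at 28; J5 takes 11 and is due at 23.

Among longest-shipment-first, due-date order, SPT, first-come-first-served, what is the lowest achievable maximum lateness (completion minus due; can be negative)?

LPT (decreasing processing time): J5 J2 J3 J1 J4.
J5: 0→11, due 23, lateness -12
J2: 11→20, due 24, lateness -4
J3: 20→26, due 9, lateness 17
J1: 26→31, due 21, lateness 10
J4: 31→33, due 28, lateness 5
Maximum = 17.
EDD (increasing due date): J3 J1 J5 J2 J4.
J3: 0→6, due 9, lateness -3
J1: 6→11, due 21, lateness -10
J5: 11→22, due 23, lateness -1
J2: 22→31, due 24, lateness 7
J4: 31→33, due 28, lateness 5
Maximum = 7.
SPT (increasing processing time): J4 J1 J3 J2 J5.
J4: 0→2, due 28, lateness -26
J1: 2→7, due 21, lateness -14
J3: 7→13, due 9, lateness 4
J2: 13→22, due 24, lateness -2
J5: 22→33, due 23, lateness 10
Maximum = 10.
FIFO (arrival order): J1 J2 J3 J4 J5.
J1: 0→5, due 21, lateness -16
J2: 5→14, due 24, lateness -10
J3: 14→20, due 9, lateness 11
J4: 20→22, due 28, lateness -6
J5: 22→33, due 23, lateness 10
Maximum = 11.
LPT 17, EDD 7, SPT 10, FIFO 11 → minimum 7.

7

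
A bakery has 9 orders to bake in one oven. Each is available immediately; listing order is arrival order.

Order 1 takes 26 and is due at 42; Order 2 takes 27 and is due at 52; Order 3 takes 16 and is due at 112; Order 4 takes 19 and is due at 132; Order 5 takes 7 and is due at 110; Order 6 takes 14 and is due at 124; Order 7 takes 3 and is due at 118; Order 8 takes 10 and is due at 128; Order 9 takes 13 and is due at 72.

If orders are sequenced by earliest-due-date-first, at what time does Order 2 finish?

EDD (increasing due date): Order 1 Order 2 Order 9 Order 5 Order 3 Order 7 Order 6 Order 8 Order 4.
Order 1: 0→26
Order 2: 26→53

53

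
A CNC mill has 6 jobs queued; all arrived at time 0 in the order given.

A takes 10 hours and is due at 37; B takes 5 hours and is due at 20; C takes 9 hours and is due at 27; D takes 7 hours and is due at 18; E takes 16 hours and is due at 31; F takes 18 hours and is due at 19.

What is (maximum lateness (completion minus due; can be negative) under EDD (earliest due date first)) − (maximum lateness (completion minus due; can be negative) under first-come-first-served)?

-18

EDD (increasing due date): D F B C E A.
D: 0→7, due 18, lateness -11
F: 7→25, due 19, lateness 6
B: 25→30, due 20, lateness 10
C: 30→39, due 27, lateness 12
E: 39→55, due 31, lateness 24
A: 55→65, due 37, lateness 28
Maximum = 28.
FIFO (arrival order): A B C D E F.
A: 0→10, due 37, lateness -27
B: 10→15, due 20, lateness -5
C: 15→24, due 27, lateness -3
D: 24→31, due 18, lateness 13
E: 31→47, due 31, lateness 16
F: 47→65, due 19, lateness 46
Maximum = 46.
Difference = 28 − 46 = -18.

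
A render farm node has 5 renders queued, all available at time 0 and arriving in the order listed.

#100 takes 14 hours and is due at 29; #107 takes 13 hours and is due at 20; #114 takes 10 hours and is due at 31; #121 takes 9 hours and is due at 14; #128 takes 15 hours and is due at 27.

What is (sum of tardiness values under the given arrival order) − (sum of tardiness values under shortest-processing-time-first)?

16

FIFO (arrival order): #100 #107 #114 #121 #128.
#100: 0→14, due 29, tardiness 0
#107: 14→27, due 20, tardiness 7
#114: 27→37, due 31, tardiness 6
#121: 37→46, due 14, tardiness 32
#128: 46→61, due 27, tardiness 34
Sum = 0+7+6+32+34 = 79.
SPT (increasing processing time): #121 #114 #107 #100 #128.
#121: 0→9, due 14, tardiness 0
#114: 9→19, due 31, tardiness 0
#107: 19→32, due 20, tardiness 12
#100: 32→46, due 29, tardiness 17
#128: 46→61, due 27, tardiness 34
Sum = 0+0+12+17+34 = 63.
Difference = 79 − 63 = 16.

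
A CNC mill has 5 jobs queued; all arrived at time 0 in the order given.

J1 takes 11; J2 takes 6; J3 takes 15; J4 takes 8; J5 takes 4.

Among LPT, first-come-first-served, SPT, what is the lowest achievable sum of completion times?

105

LPT (decreasing processing time): J3 J1 J4 J2 J5.
J3: 0→15
J1: 15→26
J4: 26→34
J2: 34→40
J5: 40→44
Sum = 15+26+34+40+44 = 159.
FIFO (arrival order): J1 J2 J3 J4 J5.
J1: 0→11
J2: 11→17
J3: 17→32
J4: 32→40
J5: 40→44
Sum = 11+17+32+40+44 = 144.
SPT (increasing processing time): J5 J2 J4 J1 J3.
J5: 0→4
J2: 4→10
J4: 10→18
J1: 18→29
J3: 29→44
Sum = 4+10+18+29+44 = 105.
LPT 159, FIFO 144, SPT 105 → minimum 105.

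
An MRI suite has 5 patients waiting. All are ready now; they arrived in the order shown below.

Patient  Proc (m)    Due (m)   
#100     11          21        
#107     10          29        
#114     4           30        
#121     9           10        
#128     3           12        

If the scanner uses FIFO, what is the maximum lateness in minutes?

FIFO (arrival order): #100 #107 #114 #121 #128.
#100: 0→11, due 21, lateness -10
#107: 11→21, due 29, lateness -8
#114: 21→25, due 30, lateness -5
#121: 25→34, due 10, lateness 24
#128: 34→37, due 12, lateness 25
Maximum = 25.

25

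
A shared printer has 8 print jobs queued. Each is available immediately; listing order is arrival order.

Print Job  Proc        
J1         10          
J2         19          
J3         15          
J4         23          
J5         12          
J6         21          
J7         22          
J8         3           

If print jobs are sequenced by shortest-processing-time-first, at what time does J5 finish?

SPT (increasing processing time): J8 J1 J5 J3 J2 J6 J7 J4.
J8: 0→3
J1: 3→13
J5: 13→25

25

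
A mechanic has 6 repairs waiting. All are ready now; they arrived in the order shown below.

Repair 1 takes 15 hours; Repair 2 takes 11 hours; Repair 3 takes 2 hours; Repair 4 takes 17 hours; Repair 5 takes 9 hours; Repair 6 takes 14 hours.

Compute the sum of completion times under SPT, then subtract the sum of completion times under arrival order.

SPT (increasing processing time): Repair 3 Repair 5 Repair 2 Repair 6 Repair 1 Repair 4.
Repair 3: 0→2
Repair 5: 2→11
Repair 2: 11→22
Repair 6: 22→36
Repair 1: 36→51
Repair 4: 51→68
Sum = 2+11+22+36+51+68 = 190.
FIFO (arrival order): Repair 1 Repair 2 Repair 3 Repair 4 Repair 5 Repair 6.
Repair 1: 0→15
Repair 2: 15→26
Repair 3: 26→28
Repair 4: 28→45
Repair 5: 45→54
Repair 6: 54→68
Sum = 15+26+28+45+54+68 = 236.
Difference = 190 − 236 = -46.

-46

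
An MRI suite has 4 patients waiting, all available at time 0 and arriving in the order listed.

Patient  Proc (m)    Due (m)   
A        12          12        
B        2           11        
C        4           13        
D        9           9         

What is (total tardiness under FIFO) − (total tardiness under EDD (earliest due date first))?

FIFO (arrival order): A B C D.
A: 0→12, due 12, tardiness 0
B: 12→14, due 11, tardiness 3
C: 14→18, due 13, tardiness 5
D: 18→27, due 9, tardiness 18
Sum = 0+3+5+18 = 26.
EDD (increasing due date): D B A C.
D: 0→9, due 9, tardiness 0
B: 9→11, due 11, tardiness 0
A: 11→23, due 12, tardiness 11
C: 23→27, due 13, tardiness 14
Sum = 0+0+11+14 = 25.
Difference = 26 − 25 = 1.

1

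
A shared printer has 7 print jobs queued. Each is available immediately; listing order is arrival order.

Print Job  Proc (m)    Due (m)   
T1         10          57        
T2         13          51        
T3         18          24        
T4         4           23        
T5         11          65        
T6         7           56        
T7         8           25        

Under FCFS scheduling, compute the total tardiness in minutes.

92

FIFO (arrival order): T1 T2 T3 T4 T5 T6 T7.
T1: 0→10, due 57, tardiness 0
T2: 10→23, due 51, tardiness 0
T3: 23→41, due 24, tardiness 17
T4: 41→45, due 23, tardiness 22
T5: 45→56, due 65, tardiness 0
T6: 56→63, due 56, tardiness 7
T7: 63→71, due 25, tardiness 46
Sum = 0+0+17+22+0+7+46 = 92.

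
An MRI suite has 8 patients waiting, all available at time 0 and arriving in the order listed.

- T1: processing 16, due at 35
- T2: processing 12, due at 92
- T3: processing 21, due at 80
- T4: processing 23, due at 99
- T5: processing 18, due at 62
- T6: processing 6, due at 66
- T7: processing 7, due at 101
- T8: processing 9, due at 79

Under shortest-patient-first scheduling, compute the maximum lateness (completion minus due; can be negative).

SPT (increasing processing time): T6 T7 T8 T2 T1 T5 T3 T4.
T6: 0→6, due 66, lateness -60
T7: 6→13, due 101, lateness -88
T8: 13→22, due 79, lateness -57
T2: 22→34, due 92, lateness -58
T1: 34→50, due 35, lateness 15
T5: 50→68, due 62, lateness 6
T3: 68→89, due 80, lateness 9
T4: 89→112, due 99, lateness 13
Maximum = 15.

15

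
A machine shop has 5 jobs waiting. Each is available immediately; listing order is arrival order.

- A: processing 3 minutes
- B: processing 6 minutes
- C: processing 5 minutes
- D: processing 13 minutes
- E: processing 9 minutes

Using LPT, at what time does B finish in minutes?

LPT (decreasing processing time): D E B C A.
D: 0→13
E: 13→22
B: 22→28

28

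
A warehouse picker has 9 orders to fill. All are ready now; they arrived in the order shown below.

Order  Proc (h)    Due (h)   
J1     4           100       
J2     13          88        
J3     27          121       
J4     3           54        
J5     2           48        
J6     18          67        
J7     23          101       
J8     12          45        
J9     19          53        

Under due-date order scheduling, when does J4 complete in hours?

EDD (increasing due date): J8 J5 J9 J4 J6 J2 J1 J7 J3.
J8: 0→12
J5: 12→14
J9: 14→33
J4: 33→36

36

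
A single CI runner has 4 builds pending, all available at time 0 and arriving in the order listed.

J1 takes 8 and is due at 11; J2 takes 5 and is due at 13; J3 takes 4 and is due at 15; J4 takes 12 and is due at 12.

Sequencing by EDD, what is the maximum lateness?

EDD (increasing due date): J1 J4 J2 J3.
J1: 0→8, due 11, lateness -3
J4: 8→20, due 12, lateness 8
J2: 20→25, due 13, lateness 12
J3: 25→29, due 15, lateness 14
Maximum = 14.

14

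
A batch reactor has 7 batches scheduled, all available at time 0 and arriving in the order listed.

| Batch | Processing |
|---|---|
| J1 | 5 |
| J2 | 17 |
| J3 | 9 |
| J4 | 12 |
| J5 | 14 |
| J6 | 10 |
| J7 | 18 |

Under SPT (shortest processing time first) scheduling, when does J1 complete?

SPT (increasing processing time): J1 J3 J6 J4 J5 J2 J7.
J1: 0→5

5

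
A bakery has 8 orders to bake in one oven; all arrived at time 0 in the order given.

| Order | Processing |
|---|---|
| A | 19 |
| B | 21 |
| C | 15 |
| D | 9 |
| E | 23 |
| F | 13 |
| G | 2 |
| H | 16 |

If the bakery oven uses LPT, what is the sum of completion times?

644

LPT (decreasing processing time): E B A H C F D G.
E: 0→23
B: 23→44
A: 44→63
H: 63→79
C: 79→94
F: 94→107
D: 107→116
G: 116→118
Sum = 23+44+63+79+94+107+116+118 = 644.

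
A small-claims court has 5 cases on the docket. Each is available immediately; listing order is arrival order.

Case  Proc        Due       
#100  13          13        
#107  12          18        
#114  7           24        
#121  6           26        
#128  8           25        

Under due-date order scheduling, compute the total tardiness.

50

EDD (increasing due date): #100 #107 #114 #128 #121.
#100: 0→13, due 13, tardiness 0
#107: 13→25, due 18, tardiness 7
#114: 25→32, due 24, tardiness 8
#128: 32→40, due 25, tardiness 15
#121: 40→46, due 26, tardiness 20
Sum = 0+7+8+15+20 = 50.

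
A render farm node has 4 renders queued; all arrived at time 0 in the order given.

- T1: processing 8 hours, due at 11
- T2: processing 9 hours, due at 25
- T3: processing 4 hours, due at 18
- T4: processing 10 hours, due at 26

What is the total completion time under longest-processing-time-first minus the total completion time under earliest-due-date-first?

LPT (decreasing processing time): T4 T2 T1 T3.
T4: 0→10
T2: 10→19
T1: 19→27
T3: 27→31
Sum = 10+19+27+31 = 87.
EDD (increasing due date): T1 T3 T2 T4.
T1: 0→8
T3: 8→12
T2: 12→21
T4: 21→31
Sum = 8+12+21+31 = 72.
Difference = 87 − 72 = 15.

15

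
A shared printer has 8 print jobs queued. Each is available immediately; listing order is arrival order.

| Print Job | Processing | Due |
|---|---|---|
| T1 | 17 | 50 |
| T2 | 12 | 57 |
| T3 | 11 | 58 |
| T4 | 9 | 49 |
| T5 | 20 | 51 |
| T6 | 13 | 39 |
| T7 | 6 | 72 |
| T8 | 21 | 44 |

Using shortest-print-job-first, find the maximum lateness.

SPT (increasing processing time): T7 T4 T3 T2 T6 T1 T5 T8.
T7: 0→6, due 72, lateness -66
T4: 6→15, due 49, lateness -34
T3: 15→26, due 58, lateness -32
T2: 26→38, due 57, lateness -19
T6: 38→51, due 39, lateness 12
T1: 51→68, due 50, lateness 18
T5: 68→88, due 51, lateness 37
T8: 88→109, due 44, lateness 65
Maximum = 65.

65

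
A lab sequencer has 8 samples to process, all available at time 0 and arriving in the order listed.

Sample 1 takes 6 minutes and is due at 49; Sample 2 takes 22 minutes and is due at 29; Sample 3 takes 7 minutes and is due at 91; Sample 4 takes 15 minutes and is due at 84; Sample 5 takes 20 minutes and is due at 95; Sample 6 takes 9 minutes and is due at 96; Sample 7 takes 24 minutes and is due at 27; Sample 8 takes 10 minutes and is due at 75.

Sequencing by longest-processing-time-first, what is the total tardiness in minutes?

LPT (decreasing processing time): Sample 7 Sample 2 Sample 5 Sample 4 Sample 8 Sample 6 Sample 3 Sample 1.
Sample 7: 0→24, due 27, tardiness 0
Sample 2: 24→46, due 29, tardiness 17
Sample 5: 46→66, due 95, tardiness 0
Sample 4: 66→81, due 84, tardiness 0
Sample 8: 81→91, due 75, tardiness 16
Sample 6: 91→100, due 96, tardiness 4
Sample 3: 100→107, due 91, tardiness 16
Sample 1: 107→113, due 49, tardiness 64
Sum = 0+17+0+0+16+4+16+64 = 117.

117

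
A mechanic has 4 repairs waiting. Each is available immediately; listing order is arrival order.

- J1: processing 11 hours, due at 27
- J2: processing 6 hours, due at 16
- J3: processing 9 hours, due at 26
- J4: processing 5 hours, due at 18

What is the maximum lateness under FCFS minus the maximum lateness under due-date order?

FIFO (arrival order): J1 J2 J3 J4.
J1: 0→11, due 27, lateness -16
J2: 11→17, due 16, lateness 1
J3: 17→26, due 26, lateness 0
J4: 26→31, due 18, lateness 13
Maximum = 13.
EDD (increasing due date): J2 J4 J3 J1.
J2: 0→6, due 16, lateness -10
J4: 6→11, due 18, lateness -7
J3: 11→20, due 26, lateness -6
J1: 20→31, due 27, lateness 4
Maximum = 4.
Difference = 13 − 4 = 9.

9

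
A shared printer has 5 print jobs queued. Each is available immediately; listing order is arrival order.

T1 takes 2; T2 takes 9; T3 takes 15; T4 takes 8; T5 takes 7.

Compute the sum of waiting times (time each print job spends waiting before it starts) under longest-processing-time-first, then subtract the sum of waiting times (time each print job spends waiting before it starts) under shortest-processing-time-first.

LPT (decreasing processing time): T3 T2 T4 T5 T1.
T3: waits 0, runs 0→15
T2: waits 15, runs 15→24
T4: waits 24, runs 24→32
T5: waits 32, runs 32→39
T1: waits 39, runs 39→41
Sum = 0+15+24+32+39 = 110.
SPT (increasing processing time): T1 T5 T4 T2 T3.
T1: waits 0, runs 0→2
T5: waits 2, runs 2→9
T4: waits 9, runs 9→17
T2: waits 17, runs 17→26
T3: waits 26, runs 26→41
Sum = 0+2+9+17+26 = 54.
Difference = 110 − 54 = 56.

56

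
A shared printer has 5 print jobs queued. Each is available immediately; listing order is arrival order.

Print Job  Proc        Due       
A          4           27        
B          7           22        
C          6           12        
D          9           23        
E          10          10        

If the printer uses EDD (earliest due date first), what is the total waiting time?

EDD (increasing due date): E C B D A.
E: waits 0, runs 0→10
C: waits 10, runs 10→16
B: waits 16, runs 16→23
D: waits 23, runs 23→32
A: waits 32, runs 32→36
Sum = 0+10+16+23+32 = 81.

81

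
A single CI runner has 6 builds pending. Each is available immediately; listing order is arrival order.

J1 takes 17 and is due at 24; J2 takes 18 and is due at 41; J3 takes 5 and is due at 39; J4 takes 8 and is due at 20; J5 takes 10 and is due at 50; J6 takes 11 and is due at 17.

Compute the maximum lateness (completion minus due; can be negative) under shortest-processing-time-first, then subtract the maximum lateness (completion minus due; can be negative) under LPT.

-16

SPT (increasing processing time): J3 J4 J5 J6 J1 J2.
J3: 0→5, due 39, lateness -34
J4: 5→13, due 20, lateness -7
J5: 13→23, due 50, lateness -27
J6: 23→34, due 17, lateness 17
J1: 34→51, due 24, lateness 27
J2: 51→69, due 41, lateness 28
Maximum = 28.
LPT (decreasing processing time): J2 J1 J6 J5 J4 J3.
J2: 0→18, due 41, lateness -23
J1: 18→35, due 24, lateness 11
J6: 35→46, due 17, lateness 29
J5: 46→56, due 50, lateness 6
J4: 56→64, due 20, lateness 44
J3: 64→69, due 39, lateness 30
Maximum = 44.
Difference = 28 − 44 = -16.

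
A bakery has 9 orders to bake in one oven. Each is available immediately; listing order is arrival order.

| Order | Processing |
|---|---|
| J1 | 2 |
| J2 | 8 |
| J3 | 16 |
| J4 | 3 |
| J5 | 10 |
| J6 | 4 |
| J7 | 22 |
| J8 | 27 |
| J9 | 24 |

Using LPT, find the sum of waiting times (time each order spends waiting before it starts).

LPT (decreasing processing time): J8 J9 J7 J3 J5 J2 J6 J4 J1.
J8: waits 0, runs 0→27
J9: waits 27, runs 27→51
J7: waits 51, runs 51→73
J3: waits 73, runs 73→89
J5: waits 89, runs 89→99
J2: waits 99, runs 99→107
J6: waits 107, runs 107→111
J4: waits 111, runs 111→114
J1: waits 114, runs 114→116
Sum = 0+27+51+73+89+99+107+111+114 = 671.

671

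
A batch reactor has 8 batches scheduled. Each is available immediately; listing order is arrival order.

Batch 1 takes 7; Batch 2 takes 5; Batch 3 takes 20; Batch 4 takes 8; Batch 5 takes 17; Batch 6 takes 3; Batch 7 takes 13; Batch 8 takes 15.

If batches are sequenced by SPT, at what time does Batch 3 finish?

88

SPT (increasing processing time): Batch 6 Batch 2 Batch 1 Batch 4 Batch 7 Batch 8 Batch 5 Batch 3.
Batch 6: 0→3
Batch 2: 3→8
Batch 1: 8→15
Batch 4: 15→23
Batch 7: 23→36
Batch 8: 36→51
Batch 5: 51→68
Batch 3: 68→88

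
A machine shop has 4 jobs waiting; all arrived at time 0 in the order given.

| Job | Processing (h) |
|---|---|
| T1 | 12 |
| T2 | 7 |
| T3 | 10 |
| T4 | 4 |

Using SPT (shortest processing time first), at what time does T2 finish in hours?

SPT (increasing processing time): T4 T2 T3 T1.
T4: 0→4
T2: 4→11

11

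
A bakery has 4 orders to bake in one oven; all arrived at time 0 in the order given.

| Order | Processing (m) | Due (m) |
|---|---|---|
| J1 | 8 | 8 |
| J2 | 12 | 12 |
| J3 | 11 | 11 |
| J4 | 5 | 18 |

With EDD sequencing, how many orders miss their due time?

3

EDD (increasing due date): J1 J3 J2 J4.
J1: 0→8, due 8, tardiness 0
J3: 8→19, due 11, tardiness 8
J2: 19→31, due 12, tardiness 19
J4: 31→36, due 18, tardiness 18
Late orders: 3.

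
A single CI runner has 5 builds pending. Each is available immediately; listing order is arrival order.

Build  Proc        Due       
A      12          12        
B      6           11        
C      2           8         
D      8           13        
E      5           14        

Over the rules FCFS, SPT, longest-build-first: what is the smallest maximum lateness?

19

FIFO (arrival order): A B C D E.
A: 0→12, due 12, lateness 0
B: 12→18, due 11, lateness 7
C: 18→20, due 8, lateness 12
D: 20→28, due 13, lateness 15
E: 28→33, due 14, lateness 19
Maximum = 19.
SPT (increasing processing time): C E B D A.
C: 0→2, due 8, lateness -6
E: 2→7, due 14, lateness -7
B: 7→13, due 11, lateness 2
D: 13→21, due 13, lateness 8
A: 21→33, due 12, lateness 21
Maximum = 21.
LPT (decreasing processing time): A D B E C.
A: 0→12, due 12, lateness 0
D: 12→20, due 13, lateness 7
B: 20→26, due 11, lateness 15
E: 26→31, due 14, lateness 17
C: 31→33, due 8, lateness 25
Maximum = 25.
FIFO 19, SPT 21, LPT 25 → minimum 19.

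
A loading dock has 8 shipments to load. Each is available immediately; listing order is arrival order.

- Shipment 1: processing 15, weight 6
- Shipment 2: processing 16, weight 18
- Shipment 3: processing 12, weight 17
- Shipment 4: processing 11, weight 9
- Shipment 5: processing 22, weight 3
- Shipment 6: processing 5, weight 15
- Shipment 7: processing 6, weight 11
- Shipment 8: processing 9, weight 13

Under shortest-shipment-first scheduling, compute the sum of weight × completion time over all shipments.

SPT (increasing processing time): Shipment 6 Shipment 7 Shipment 8 Shipment 4 Shipment 3 Shipment 1 Shipment 2 Shipment 5.
Shipment 6: finishes 5, weight 15, w·C = 75
Shipment 7: finishes 11, weight 11, w·C = 121
Shipment 8: finishes 20, weight 13, w·C = 260
Shipment 4: finishes 31, weight 9, w·C = 279
Shipment 3: finishes 43, weight 17, w·C = 731
Shipment 1: finishes 58, weight 6, w·C = 348
Shipment 2: finishes 74, weight 18, w·C = 1332
Shipment 5: finishes 96, weight 3, w·C = 288
Sum = 75+121+260+279+731+348+1332+288 = 3434.

3434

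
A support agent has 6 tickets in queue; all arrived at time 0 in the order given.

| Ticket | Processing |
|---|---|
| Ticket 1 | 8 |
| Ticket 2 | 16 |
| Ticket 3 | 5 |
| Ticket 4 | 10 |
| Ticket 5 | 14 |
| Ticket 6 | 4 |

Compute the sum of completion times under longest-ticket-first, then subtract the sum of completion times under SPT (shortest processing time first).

89

LPT (decreasing processing time): Ticket 2 Ticket 5 Ticket 4 Ticket 1 Ticket 3 Ticket 6.
Ticket 2: 0→16
Ticket 5: 16→30
Ticket 4: 30→40
Ticket 1: 40→48
Ticket 3: 48→53
Ticket 6: 53→57
Sum = 16+30+40+48+53+57 = 244.
SPT (increasing processing time): Ticket 6 Ticket 3 Ticket 1 Ticket 4 Ticket 5 Ticket 2.
Ticket 6: 0→4
Ticket 3: 4→9
Ticket 1: 9→17
Ticket 4: 17→27
Ticket 5: 27→41
Ticket 2: 41→57
Sum = 4+9+17+27+41+57 = 155.
Difference = 244 − 155 = 89.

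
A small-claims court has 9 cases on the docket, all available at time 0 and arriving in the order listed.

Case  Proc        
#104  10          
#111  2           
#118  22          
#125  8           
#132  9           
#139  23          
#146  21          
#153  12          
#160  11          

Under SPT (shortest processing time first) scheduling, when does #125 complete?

10

SPT (increasing processing time): #111 #125 #132 #104 #160 #153 #146 #118 #139.
#111: 0→2
#125: 2→10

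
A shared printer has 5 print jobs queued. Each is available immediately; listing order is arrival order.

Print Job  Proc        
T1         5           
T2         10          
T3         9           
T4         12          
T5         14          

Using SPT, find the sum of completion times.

SPT (increasing processing time): T1 T3 T2 T4 T5.
T1: 0→5
T3: 5→14
T2: 14→24
T4: 24→36
T5: 36→50
Sum = 5+14+24+36+50 = 129.

129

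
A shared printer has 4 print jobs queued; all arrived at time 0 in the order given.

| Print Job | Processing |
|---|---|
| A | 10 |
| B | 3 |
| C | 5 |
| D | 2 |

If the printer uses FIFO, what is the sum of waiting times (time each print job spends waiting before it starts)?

FIFO (arrival order): A B C D.
A: waits 0, runs 0→10
B: waits 10, runs 10→13
C: waits 13, runs 13→18
D: waits 18, runs 18→20
Sum = 0+10+13+18 = 41.

41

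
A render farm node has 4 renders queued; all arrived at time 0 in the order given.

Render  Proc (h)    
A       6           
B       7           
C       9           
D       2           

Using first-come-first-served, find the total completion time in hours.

FIFO (arrival order): A B C D.
A: 0→6
B: 6→13
C: 13→22
D: 22→24
Sum = 6+13+22+24 = 65.

65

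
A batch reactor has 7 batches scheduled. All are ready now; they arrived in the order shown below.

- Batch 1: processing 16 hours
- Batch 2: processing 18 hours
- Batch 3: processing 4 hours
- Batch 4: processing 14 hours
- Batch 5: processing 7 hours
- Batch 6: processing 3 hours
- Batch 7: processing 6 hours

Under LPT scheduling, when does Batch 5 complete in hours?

55

LPT (decreasing processing time): Batch 2 Batch 1 Batch 4 Batch 5 Batch 7 Batch 3 Batch 6.
Batch 2: 0→18
Batch 1: 18→34
Batch 4: 34→48
Batch 5: 48→55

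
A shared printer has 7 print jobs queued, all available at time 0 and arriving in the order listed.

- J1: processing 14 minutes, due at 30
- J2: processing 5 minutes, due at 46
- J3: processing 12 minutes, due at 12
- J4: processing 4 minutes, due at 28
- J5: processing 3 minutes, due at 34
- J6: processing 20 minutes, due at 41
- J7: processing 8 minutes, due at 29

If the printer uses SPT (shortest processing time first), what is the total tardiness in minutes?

SPT (increasing processing time): J5 J4 J2 J7 J3 J1 J6.
J5: 0→3, due 34, tardiness 0
J4: 3→7, due 28, tardiness 0
J2: 7→12, due 46, tardiness 0
J7: 12→20, due 29, tardiness 0
J3: 20→32, due 12, tardiness 20
J1: 32→46, due 30, tardiness 16
J6: 46→66, due 41, tardiness 25
Sum = 0+0+0+0+20+16+25 = 61.

61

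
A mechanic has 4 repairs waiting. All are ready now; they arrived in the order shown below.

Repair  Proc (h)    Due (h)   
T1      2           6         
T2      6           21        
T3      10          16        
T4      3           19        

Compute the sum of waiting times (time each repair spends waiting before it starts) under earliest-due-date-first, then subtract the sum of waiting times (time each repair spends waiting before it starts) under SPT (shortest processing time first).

EDD (increasing due date): T1 T3 T4 T2.
T1: waits 0, runs 0→2
T3: waits 2, runs 2→12
T4: waits 12, runs 12→15
T2: waits 15, runs 15→21
Sum = 0+2+12+15 = 29.
SPT (increasing processing time): T1 T4 T2 T3.
T1: waits 0, runs 0→2
T4: waits 2, runs 2→5
T2: waits 5, runs 5→11
T3: waits 11, runs 11→21
Sum = 0+2+5+11 = 18.
Difference = 29 − 18 = 11.

11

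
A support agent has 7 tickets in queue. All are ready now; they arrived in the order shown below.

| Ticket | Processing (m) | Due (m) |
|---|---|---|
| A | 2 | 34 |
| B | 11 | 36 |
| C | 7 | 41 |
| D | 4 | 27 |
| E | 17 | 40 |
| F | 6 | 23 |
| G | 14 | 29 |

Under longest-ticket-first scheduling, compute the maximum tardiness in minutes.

LPT (decreasing processing time): E G B C F D A.
E: 0→17, due 40, tardiness 0
G: 17→31, due 29, tardiness 2
B: 31→42, due 36, tardiness 6
C: 42→49, due 41, tardiness 8
F: 49→55, due 23, tardiness 32
D: 55→59, due 27, tardiness 32
A: 59→61, due 34, tardiness 27
Maximum = 32.

32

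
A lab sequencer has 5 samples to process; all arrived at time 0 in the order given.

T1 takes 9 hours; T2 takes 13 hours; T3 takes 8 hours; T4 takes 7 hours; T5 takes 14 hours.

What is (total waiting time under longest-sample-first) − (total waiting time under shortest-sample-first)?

38

LPT (decreasing processing time): T5 T2 T1 T3 T4.
T5: waits 0, runs 0→14
T2: waits 14, runs 14→27
T1: waits 27, runs 27→36
T3: waits 36, runs 36→44
T4: waits 44, runs 44→51
Sum = 0+14+27+36+44 = 121.
SPT (increasing processing time): T4 T3 T1 T2 T5.
T4: waits 0, runs 0→7
T3: waits 7, runs 7→15
T1: waits 15, runs 15→24
T2: waits 24, runs 24→37
T5: waits 37, runs 37→51
Sum = 0+7+15+24+37 = 83.
Difference = 121 − 83 = 38.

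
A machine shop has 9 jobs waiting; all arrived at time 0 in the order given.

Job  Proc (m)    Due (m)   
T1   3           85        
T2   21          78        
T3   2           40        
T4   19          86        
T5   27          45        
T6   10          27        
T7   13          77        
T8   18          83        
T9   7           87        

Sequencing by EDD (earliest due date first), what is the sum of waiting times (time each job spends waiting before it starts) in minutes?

484

EDD (increasing due date): T6 T3 T5 T7 T2 T8 T1 T4 T9.
T6: waits 0, runs 0→10
T3: waits 10, runs 10→12
T5: waits 12, runs 12→39
T7: waits 39, runs 39→52
T2: waits 52, runs 52→73
T8: waits 73, runs 73→91
T1: waits 91, runs 91→94
T4: waits 94, runs 94→113
T9: waits 113, runs 113→120
Sum = 0+10+12+39+52+73+91+94+113 = 484.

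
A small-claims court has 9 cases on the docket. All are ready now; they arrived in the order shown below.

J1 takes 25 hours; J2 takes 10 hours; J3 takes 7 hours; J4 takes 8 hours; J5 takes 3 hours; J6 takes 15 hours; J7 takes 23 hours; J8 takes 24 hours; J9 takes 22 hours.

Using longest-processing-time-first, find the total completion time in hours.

866

LPT (decreasing processing time): J1 J8 J7 J9 J6 J2 J4 J3 J5.
J1: 0→25
J8: 25→49
J7: 49→72
J9: 72→94
J6: 94→109
J2: 109→119
J4: 119→127
J3: 127→134
J5: 134→137
Sum = 25+49+72+94+109+119+127+134+137 = 866.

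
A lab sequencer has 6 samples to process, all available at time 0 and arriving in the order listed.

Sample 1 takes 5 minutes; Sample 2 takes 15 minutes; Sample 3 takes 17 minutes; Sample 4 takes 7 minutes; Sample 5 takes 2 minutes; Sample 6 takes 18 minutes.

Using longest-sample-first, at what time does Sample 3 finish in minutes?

LPT (decreasing processing time): Sample 6 Sample 3 Sample 2 Sample 4 Sample 1 Sample 5.
Sample 6: 0→18
Sample 3: 18→35

35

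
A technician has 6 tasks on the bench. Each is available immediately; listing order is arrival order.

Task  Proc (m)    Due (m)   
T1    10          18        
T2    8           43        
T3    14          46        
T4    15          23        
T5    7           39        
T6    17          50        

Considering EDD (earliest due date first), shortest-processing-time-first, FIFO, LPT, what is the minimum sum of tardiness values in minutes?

31

EDD (increasing due date): T1 T4 T5 T2 T3 T6.
T1: 0→10, due 18, tardiness 0
T4: 10→25, due 23, tardiness 2
T5: 25→32, due 39, tardiness 0
T2: 32→40, due 43, tardiness 0
T3: 40→54, due 46, tardiness 8
T6: 54→71, due 50, tardiness 21
Sum = 0+2+0+0+8+21 = 31.
SPT (increasing processing time): T5 T2 T1 T3 T4 T6.
T5: 0→7, due 39, tardiness 0
T2: 7→15, due 43, tardiness 0
T1: 15→25, due 18, tardiness 7
T3: 25→39, due 46, tardiness 0
T4: 39→54, due 23, tardiness 31
T6: 54→71, due 50, tardiness 21
Sum = 0+0+7+0+31+21 = 59.
FIFO (arrival order): T1 T2 T3 T4 T5 T6.
T1: 0→10, due 18, tardiness 0
T2: 10→18, due 43, tardiness 0
T3: 18→32, due 46, tardiness 0
T4: 32→47, due 23, tardiness 24
T5: 47→54, due 39, tardiness 15
T6: 54→71, due 50, tardiness 21
Sum = 0+0+0+24+15+21 = 60.
LPT (decreasing processing time): T6 T4 T3 T1 T2 T5.
T6: 0→17, due 50, tardiness 0
T4: 17→32, due 23, tardiness 9
T3: 32→46, due 46, tardiness 0
T1: 46→56, due 18, tardiness 38
T2: 56→64, due 43, tardiness 21
T5: 64→71, due 39, tardiness 32
Sum = 0+9+0+38+21+32 = 100.
EDD 31, SPT 59, FIFO 60, LPT 100 → minimum 31.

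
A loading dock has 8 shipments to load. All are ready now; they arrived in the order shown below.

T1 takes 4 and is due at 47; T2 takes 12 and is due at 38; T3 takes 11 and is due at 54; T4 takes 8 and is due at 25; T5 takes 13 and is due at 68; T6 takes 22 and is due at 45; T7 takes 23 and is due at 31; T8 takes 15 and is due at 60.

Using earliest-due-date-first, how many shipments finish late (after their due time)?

6

EDD (increasing due date): T4 T7 T2 T6 T1 T3 T8 T5.
T4: 0→8, due 25, tardiness 0
T7: 8→31, due 31, tardiness 0
T2: 31→43, due 38, tardiness 5
T6: 43→65, due 45, tardiness 20
T1: 65→69, due 47, tardiness 22
T3: 69→80, due 54, tardiness 26
T8: 80→95, due 60, tardiness 35
T5: 95→108, due 68, tardiness 40
Late shipments: 6.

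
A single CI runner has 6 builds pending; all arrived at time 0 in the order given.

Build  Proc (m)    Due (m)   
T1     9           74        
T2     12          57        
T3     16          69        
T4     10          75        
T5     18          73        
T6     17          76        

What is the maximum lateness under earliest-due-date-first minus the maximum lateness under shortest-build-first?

EDD (increasing due date): T2 T3 T5 T1 T4 T6.
T2: 0→12, due 57, lateness -45
T3: 12→28, due 69, lateness -41
T5: 28→46, due 73, lateness -27
T1: 46→55, due 74, lateness -19
T4: 55→65, due 75, lateness -10
T6: 65→82, due 76, lateness 6
Maximum = 6.
SPT (increasing processing time): T1 T4 T2 T3 T6 T5.
T1: 0→9, due 74, lateness -65
T4: 9→19, due 75, lateness -56
T2: 19→31, due 57, lateness -26
T3: 31→47, due 69, lateness -22
T6: 47→64, due 76, lateness -12
T5: 64→82, due 73, lateness 9
Maximum = 9.
Difference = 6 − 9 = -3.

-3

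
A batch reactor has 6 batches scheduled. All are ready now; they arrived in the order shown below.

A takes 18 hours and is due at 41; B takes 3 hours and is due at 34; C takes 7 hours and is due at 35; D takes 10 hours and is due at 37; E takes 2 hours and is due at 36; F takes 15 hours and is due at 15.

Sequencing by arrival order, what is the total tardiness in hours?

45

FIFO (arrival order): A B C D E F.
A: 0→18, due 41, tardiness 0
B: 18→21, due 34, tardiness 0
C: 21→28, due 35, tardiness 0
D: 28→38, due 37, tardiness 1
E: 38→40, due 36, tardiness 4
F: 40→55, due 15, tardiness 40
Sum = 0+0+0+1+4+40 = 45.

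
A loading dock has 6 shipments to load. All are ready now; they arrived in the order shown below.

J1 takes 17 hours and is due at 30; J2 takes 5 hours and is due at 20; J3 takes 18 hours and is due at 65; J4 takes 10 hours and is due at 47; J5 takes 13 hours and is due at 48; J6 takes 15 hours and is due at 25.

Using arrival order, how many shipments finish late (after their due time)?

FIFO (arrival order): J1 J2 J3 J4 J5 J6.
J1: 0→17, due 30, tardiness 0
J2: 17→22, due 20, tardiness 2
J3: 22→40, due 65, tardiness 0
J4: 40→50, due 47, tardiness 3
J5: 50→63, due 48, tardiness 15
J6: 63→78, due 25, tardiness 53
Late shipments: 4.

4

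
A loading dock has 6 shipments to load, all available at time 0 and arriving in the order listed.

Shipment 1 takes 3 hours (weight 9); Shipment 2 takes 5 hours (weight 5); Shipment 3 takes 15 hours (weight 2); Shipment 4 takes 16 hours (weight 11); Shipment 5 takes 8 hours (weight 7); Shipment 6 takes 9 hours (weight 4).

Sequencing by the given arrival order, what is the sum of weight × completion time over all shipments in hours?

1095

FIFO (arrival order): Shipment 1 Shipment 2 Shipment 3 Shipment 4 Shipment 5 Shipment 6.
Shipment 1: finishes 3, weight 9, w·C = 27
Shipment 2: finishes 8, weight 5, w·C = 40
Shipment 3: finishes 23, weight 2, w·C = 46
Shipment 4: finishes 39, weight 11, w·C = 429
Shipment 5: finishes 47, weight 7, w·C = 329
Shipment 6: finishes 56, weight 4, w·C = 224
Sum = 27+40+46+429+329+224 = 1095.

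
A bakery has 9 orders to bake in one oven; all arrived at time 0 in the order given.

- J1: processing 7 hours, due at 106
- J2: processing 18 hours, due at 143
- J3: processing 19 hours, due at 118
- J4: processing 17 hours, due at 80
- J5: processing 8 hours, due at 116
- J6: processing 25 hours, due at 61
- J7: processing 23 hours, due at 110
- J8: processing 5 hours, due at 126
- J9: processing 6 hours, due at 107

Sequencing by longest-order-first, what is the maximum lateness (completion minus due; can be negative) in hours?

22

LPT (decreasing processing time): J6 J7 J3 J2 J4 J5 J1 J9 J8.
J6: 0→25, due 61, lateness -36
J7: 25→48, due 110, lateness -62
J3: 48→67, due 118, lateness -51
J2: 67→85, due 143, lateness -58
J4: 85→102, due 80, lateness 22
J5: 102→110, due 116, lateness -6
J1: 110→117, due 106, lateness 11
J9: 117→123, due 107, lateness 16
J8: 123→128, due 126, lateness 2
Maximum = 22.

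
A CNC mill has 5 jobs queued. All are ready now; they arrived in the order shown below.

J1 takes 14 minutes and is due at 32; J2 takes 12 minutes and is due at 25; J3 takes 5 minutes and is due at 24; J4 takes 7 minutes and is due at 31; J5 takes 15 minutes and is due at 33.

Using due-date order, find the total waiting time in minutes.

EDD (increasing due date): J3 J2 J4 J1 J5.
J3: waits 0, runs 0→5
J2: waits 5, runs 5→17
J4: waits 17, runs 17→24
J1: waits 24, runs 24→38
J5: waits 38, runs 38→53
Sum = 0+5+17+24+38 = 84.

84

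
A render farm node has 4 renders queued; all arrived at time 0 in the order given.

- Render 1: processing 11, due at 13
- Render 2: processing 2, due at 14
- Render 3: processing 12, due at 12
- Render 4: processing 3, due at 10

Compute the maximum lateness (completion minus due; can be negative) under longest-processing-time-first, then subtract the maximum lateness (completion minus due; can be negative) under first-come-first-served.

-2

LPT (decreasing processing time): Render 3 Render 1 Render 4 Render 2.
Render 3: 0→12, due 12, lateness 0
Render 1: 12→23, due 13, lateness 10
Render 4: 23→26, due 10, lateness 16
Render 2: 26→28, due 14, lateness 14
Maximum = 16.
FIFO (arrival order): Render 1 Render 2 Render 3 Render 4.
Render 1: 0→11, due 13, lateness -2
Render 2: 11→13, due 14, lateness -1
Render 3: 13→25, due 12, lateness 13
Render 4: 25→28, due 10, lateness 18
Maximum = 18.
Difference = 16 − 18 = -2.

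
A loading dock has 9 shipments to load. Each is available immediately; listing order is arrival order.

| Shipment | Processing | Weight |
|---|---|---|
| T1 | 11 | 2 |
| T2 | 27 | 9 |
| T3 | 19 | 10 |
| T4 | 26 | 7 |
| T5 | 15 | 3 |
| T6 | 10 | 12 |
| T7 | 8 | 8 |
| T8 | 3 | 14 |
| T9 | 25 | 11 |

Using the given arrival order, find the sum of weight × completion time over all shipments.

7283

FIFO (arrival order): T1 T2 T3 T4 T5 T6 T7 T8 T9.
T1: finishes 11, weight 2, w·C = 22
T2: finishes 38, weight 9, w·C = 342
T3: finishes 57, weight 10, w·C = 570
T4: finishes 83, weight 7, w·C = 581
T5: finishes 98, weight 3, w·C = 294
T6: finishes 108, weight 12, w·C = 1296
T7: finishes 116, weight 8, w·C = 928
T8: finishes 119, weight 14, w·C = 1666
T9: finishes 144, weight 11, w·C = 1584
Sum = 22+342+570+581+294+1296+928+1666+1584 = 7283.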